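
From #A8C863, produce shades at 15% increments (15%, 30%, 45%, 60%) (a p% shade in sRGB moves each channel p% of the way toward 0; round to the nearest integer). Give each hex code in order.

#8FAA54, #768C45, #5C6E36, #435028

#A8C863 is rgb(168, 200, 99).
15%: (168 − 25.2 = 142.8→143, 200 − 30 = 170→170, 99 − 14.85 = 84.15→84) → #8FAA54
30%: (168 − 50.4 = 117.6→118, 200 − 60 = 140→140, 99 − 29.7 = 69.3→69) → #768C45
45%: (168 − 75.6 = 92.4→92, 200 − 90 = 110→110, 99 − 44.55 = 54.45→54) → #5C6E36
60%: (168 − 100.8 = 67.2→67, 200 − 120 = 80→80, 99 − 59.4 = 39.6→40) → #435028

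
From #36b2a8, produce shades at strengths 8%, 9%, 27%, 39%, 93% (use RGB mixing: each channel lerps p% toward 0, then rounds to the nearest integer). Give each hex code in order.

#32a49b, #31a299, #27827b, #216d66, #040c0c

#36b2a8 is rgb(54, 178, 168).
8%: (54 − 4.32 = 49.68→50, 178 − 14.24 = 163.76→164, 168 − 13.44 = 154.56→155) → #32a49b
9%: (54 − 4.86 = 49.14→49, 178 − 16.02 = 161.98→162, 168 − 15.12 = 152.88→153) → #31a299
27%: (54 − 14.58 = 39.42→39, 178 − 48.06 = 129.94→130, 168 − 45.36 = 122.64→123) → #27827b
39%: (54 − 21.06 = 32.94→33, 178 − 69.42 = 108.58→109, 168 − 65.52 = 102.48→102) → #216d66
93%: (54 − 50.22 = 3.78→4, 178 − 165.54 = 12.46→12, 168 − 156.24 = 11.76→12) → #040c0c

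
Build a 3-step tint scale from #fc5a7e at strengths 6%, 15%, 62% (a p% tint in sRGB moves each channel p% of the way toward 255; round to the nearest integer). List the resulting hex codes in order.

#fc6486, #fc7391, #fec0ce

#fc5a7e is rgb(252, 90, 126).
6%: (252→252, 90 + 9.9 = 99.9→100, 126 + 7.74 = 133.74→134) → #fc6486
15%: (252→252, 90 + 24.75 = 114.75→115, 126 + 19.35 = 145.35→145) → #fc7391
62%: (252 + 1.86 = 253.86→254, 90 + 102.3 = 192.3→192, 126 + 79.98 = 205.98→206) → #fec0ce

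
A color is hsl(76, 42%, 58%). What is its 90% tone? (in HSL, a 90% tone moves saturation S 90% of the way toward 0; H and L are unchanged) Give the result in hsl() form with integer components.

S moves 90% from 42 toward 0: 42 − 37.8 = 4.2 → 4.
H and L are unchanged.

hsl(76, 4%, 58%)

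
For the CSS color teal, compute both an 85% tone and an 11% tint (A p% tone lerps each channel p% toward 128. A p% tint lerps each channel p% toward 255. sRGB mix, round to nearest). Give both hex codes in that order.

CSS teal is rgb(0, 128, 128).
85% tone:
  R: 0 + 0.85×(128−0) = 0 + 108.8 = 108.8 → 109
  G: 128 + 0 = 128 → 128
  B: 128 + 0.85×(128−128) = 128 + 0 = 128 → 128
  → #6D8080
11% tint:
  R: 0 + 28.05 = 28.05 → 28
  G: 128 + 0.11×(255−128) = 128 + 13.97 = 141.97 → 142
  B: 128 + 0.11×(255−128) = 128 + 13.97 = 141.97 → 142
  → #1C8E8E

#6D8080, #1C8E8E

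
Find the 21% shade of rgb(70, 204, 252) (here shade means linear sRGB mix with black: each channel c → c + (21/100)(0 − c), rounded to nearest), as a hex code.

Per channel, c → c + 0.21(0 − c):
  R: 70 − 14.7 = 55.3 → 55
  G: 204 + 0.21×(0−204) = 204 − 42.84 = 161.16 → 161
  B: 252 + 0.21×(0−252) = 252 − 52.92 = 199.08 → 199
rgb(55, 161, 199) = #37A1C7.

#37A1C7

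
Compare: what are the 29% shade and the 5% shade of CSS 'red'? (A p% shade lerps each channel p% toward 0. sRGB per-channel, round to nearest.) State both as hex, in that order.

CSS red is rgb(255, 0, 0).
29% shade:
  R: 255 − 73.95 = 181.05 → 181
  G: 0 + 0 = 0 → 0
  B: 0 + 0 = 0 → 0
  → #B50000
5% shade:
  R: 255 + 0.05×(0−255) = 255 − 12.75 = 242.25 → 242
  G: 0 + 0.05×(0−0) = 0 + 0 = 0 → 0
  B: 0 + 0.05×(0−0) = 0 + 0 = 0 → 0
  → #F20000

#B50000, #F20000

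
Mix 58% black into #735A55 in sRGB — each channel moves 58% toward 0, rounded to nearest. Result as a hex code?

#735A55 is rgb(115, 90, 85).
Per channel, c → c + 0.58(0 − c):
  R: 115 − 66.7 = 48.3 → 48
  G: 90 + 0.58×(0−90) = 90 − 52.2 = 37.8 → 38
  B: 85 + 0.58×(0−85) = 85 − 49.3 = 35.7 → 36
rgb(48, 38, 36) = #302624.

#302624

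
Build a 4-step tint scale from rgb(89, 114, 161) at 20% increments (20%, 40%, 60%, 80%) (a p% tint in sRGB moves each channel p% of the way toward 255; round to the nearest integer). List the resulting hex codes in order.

20%: (89 + 33.2 = 122.2→122, 114 + 28.2 = 142.2→142, 161 + 18.8 = 179.8→180) → #7A8EB4
40%: (89 + 66.4 = 155.4→155, 114 + 56.4 = 170.4→170, 161 + 37.6 = 198.6→199) → #9BAAC7
60%: (89 + 99.6 = 188.6→189, 114 + 84.6 = 198.6→199, 161 + 56.4 = 217.4→217) → #BDC7D9
80%: (89 + 132.8 = 221.8→222, 114 + 112.8 = 226.8→227, 161 + 75.2 = 236.2→236) → #DEE3EC

#7A8EB4, #9BAAC7, #BDC7D9, #DEE3EC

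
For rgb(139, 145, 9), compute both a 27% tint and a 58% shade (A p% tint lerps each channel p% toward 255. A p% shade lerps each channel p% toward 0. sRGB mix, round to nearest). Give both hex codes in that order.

#AAAF4B, #3A3D04

27% tint:
  R: 139 + 0.27×(255−139) = 139 + 31.32 = 170.32 → 170
  G: 145 + 29.7 = 174.7 → 175
  B: 9 + 66.42 = 75.42 → 75
  → #AAAF4B
58% shade:
  R: 139 + 0.58×(0−139) = 139 − 80.62 = 58.38 → 58
  G: 145 + 0.58×(0−145) = 145 − 84.1 = 60.9 → 61
  B: 9 − 5.22 = 3.78 → 4
  → #3A3D04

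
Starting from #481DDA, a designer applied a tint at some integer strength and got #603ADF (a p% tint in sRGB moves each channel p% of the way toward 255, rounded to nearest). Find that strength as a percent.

#481DDA is rgb(72, 29, 218); #603ADF is rgb(96, 58, 223).
On the G channel (widest range): 58 ≈ 29 + (p/100)(255 − 29), so p ≈ 100×(58 − 29)/(255 − 29) = 2900/226 = 12.83.
p = 13 reproduces all three channels after rounding.

13%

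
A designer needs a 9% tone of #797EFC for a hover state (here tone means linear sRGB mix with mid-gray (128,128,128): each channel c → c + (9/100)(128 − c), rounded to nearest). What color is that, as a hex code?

#797EFC is rgb(121, 126, 252).
Per channel, c → c + 0.09(128 − c):
  R: 121 + 0.09×(128−121) = 121 + 0.63 = 121.63 → 122
  G: 126 + 0.09×(128−126) = 126 + 0.18 = 126.18 → 126
  B: 252 − 11.16 = 240.84 → 241
rgb(122, 126, 241) = #7A7EF1.

#7A7EF1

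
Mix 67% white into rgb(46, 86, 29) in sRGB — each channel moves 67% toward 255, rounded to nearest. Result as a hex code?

#BAC7B4

Lerp each channel 67% toward 255:
  R: 46 + 140.03 = 186.03 → 186
  G: 86 + 0.67×(255−86) = 86 + 113.23 = 199.23 → 199
  B: 29 + 0.67×(255−29) = 29 + 151.42 = 180.42 → 180
rgb(186, 199, 180) = #BAC7B4.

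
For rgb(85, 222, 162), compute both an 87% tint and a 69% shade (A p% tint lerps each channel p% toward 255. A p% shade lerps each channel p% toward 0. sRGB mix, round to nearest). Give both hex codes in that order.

87% tint:
  R: 85 + 0.87×(255−85) = 85 + 147.9 = 232.9 → 233
  G: 222 + 0.87×(255−222) = 222 + 28.71 = 250.71 → 251
  B: 162 + 80.91 = 242.91 → 243
  → #e9fbf3
69% shade:
  R: 85 + 0.69×(0−85) = 85 − 58.65 = 26.35 → 26
  G: 222 − 153.18 = 68.82 → 69
  B: 162 + 0.69×(0−162) = 162 − 111.78 = 50.22 → 50
  → #1a4532

#e9fbf3, #1a4532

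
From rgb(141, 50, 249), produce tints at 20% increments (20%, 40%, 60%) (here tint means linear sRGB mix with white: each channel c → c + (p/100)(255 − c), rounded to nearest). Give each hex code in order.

#a45bfa, #bb84fb, #d1adfd

20%: (141 + 22.8 = 163.8→164, 50 + 41 = 91→91, 249 + 1.2 = 250.2→250) → #a45bfa
40%: (141 + 45.6 = 186.6→187, 50 + 82 = 132→132, 249 + 2.4 = 251.4→251) → #bb84fb
60%: (141 + 68.4 = 209.4→209, 50 + 123 = 173→173, 249 + 3.6 = 252.6→253) → #d1adfd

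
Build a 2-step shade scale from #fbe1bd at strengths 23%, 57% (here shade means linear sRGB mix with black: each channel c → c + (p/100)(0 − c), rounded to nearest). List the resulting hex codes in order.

#c1ad92, #6c6151

#fbe1bd is rgb(251, 225, 189).
23%: (251 − 57.73 = 193.27→193, 225 − 51.75 = 173.25→173, 189 − 43.47 = 145.53→146) → #c1ad92
57%: (251 − 143.07 = 107.93→108, 225 − 128.25 = 96.75→97, 189 − 107.73 = 81.27→81) → #6c6151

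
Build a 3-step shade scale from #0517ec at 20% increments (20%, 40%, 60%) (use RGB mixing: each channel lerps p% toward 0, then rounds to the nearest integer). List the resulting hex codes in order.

#0412bd, #030e8e, #02095e

#0517ec is rgb(5, 23, 236).
20%: (5 − 1 = 4→4, 23 − 4.6 = 18.4→18, 236 − 47.2 = 188.8→189) → #0412bd
40%: (5 − 2 = 3→3, 23 − 9.2 = 13.8→14, 236 − 94.4 = 141.6→142) → #030e8e
60%: (5 − 3 = 2→2, 23 − 13.8 = 9.2→9, 236 − 141.6 = 94.4→94) → #02095e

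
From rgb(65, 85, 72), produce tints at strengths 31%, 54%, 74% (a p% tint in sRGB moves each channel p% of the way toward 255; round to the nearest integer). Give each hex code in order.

#7c8a81, #a8b1ab, #ced3cf

31%: (65 + 58.9 = 123.9→124, 85 + 52.7 = 137.7→138, 72 + 56.73 = 128.73→129) → #7c8a81
54%: (65 + 102.6 = 167.6→168, 85 + 91.8 = 176.8→177, 72 + 98.82 = 170.82→171) → #a8b1ab
74%: (65 + 140.6 = 205.6→206, 85 + 125.8 = 210.8→211, 72 + 135.42 = 207.42→207) → #ced3cf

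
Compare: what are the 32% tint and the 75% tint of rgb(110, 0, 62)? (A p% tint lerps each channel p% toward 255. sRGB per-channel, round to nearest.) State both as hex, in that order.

#9c527c, #dbbfcf

32% tint:
  R: 110 + 0.32×(255−110) = 110 + 46.4 = 156.4 → 156
  G: 0 + 81.6 = 81.6 → 82
  B: 62 + 0.32×(255−62) = 62 + 61.76 = 123.76 → 124
  → #9c527c
75% tint:
  R: 110 + 108.75 = 218.75 → 219
  G: 0 + 191.25 = 191.25 → 191
  B: 62 + 0.75×(255−62) = 62 + 144.75 = 206.75 → 207
  → #dbbfcf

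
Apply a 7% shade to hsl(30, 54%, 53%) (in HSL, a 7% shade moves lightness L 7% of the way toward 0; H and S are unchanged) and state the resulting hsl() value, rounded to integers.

L moves 7% from 53 toward 0: 53 − 3.71 = 49.29 → 49.
H and S are unchanged.

hsl(30, 54%, 49%)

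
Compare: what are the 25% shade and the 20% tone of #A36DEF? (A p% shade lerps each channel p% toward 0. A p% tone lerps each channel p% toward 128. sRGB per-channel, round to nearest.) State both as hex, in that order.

#7A52B3, #9C71D9

#A36DEF is rgb(163, 109, 239).
25% shade:
  R: 163 + 0.25×(0−163) = 163 − 40.75 = 122.25 → 122
  G: 109 − 27.25 = 81.75 → 82
  B: 239 − 59.75 = 179.25 → 179
  → #7A52B3
20% tone:
  R: 163 − 7 = 156 → 156
  G: 109 + 0.2×(128−109) = 109 + 3.8 = 112.8 → 113
  B: 239 − 22.2 = 216.8 → 217
  → #9C71D9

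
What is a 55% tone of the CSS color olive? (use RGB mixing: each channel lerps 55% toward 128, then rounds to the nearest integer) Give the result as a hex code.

CSS olive is rgb(128, 128, 0).
Lerp each channel 55% toward 128:
  R: 128 + 0 = 128 → 128
  G: 128 + 0 = 128 → 128
  B: 0 + 0.55×(128−0) = 0 + 70.4 = 70.4 → 70
rgb(128, 128, 70) = #808046.

#808046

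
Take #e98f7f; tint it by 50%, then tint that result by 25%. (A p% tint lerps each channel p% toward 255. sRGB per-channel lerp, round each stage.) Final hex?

#e98f7f is rgb(233, 143, 127).
Per channel, c → c + 0.5(255 − c):
  R: 233 + 11 = 244 → 244
  G: 143 + 0.5×(255−143) = 143 + 56 = 199 → 199
  B: 127 + 0.5×(255−127) = 127 + 64 = 191 → 191
After the tint: rgb(244, 199, 191) = #f4c7bf.
Per channel, c → c + 0.25(255 − c):
  R: 244 + 2.75 = 246.75 → 247
  G: 199 + 0.25×(255−199) = 199 + 14 = 213 → 213
  B: 191 + 16 = 207 → 207
rgb(247, 213, 207) = #f7d5cf.

#f7d5cf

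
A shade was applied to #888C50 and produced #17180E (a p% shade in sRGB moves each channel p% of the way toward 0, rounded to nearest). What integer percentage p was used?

83%

#888C50 is rgb(136, 140, 80); #17180E is rgb(23, 24, 14).
On the G channel (widest range): 24 ≈ 140 + (p/100)(0 − 140), so p ≈ 100×(24 − 140)/(0 − 140) = -11600/-140 = 82.86.
p = 83 reproduces all three channels after rounding.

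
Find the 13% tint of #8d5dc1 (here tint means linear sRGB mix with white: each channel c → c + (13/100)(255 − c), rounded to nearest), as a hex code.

#8d5dc1 is rgb(141, 93, 193).
A 13% tint moves each channel 13% toward 255:
  R: 141 + 14.82 = 155.82 → 156
  G: 93 + 0.13×(255−93) = 93 + 21.06 = 114.06 → 114
  B: 193 + 0.13×(255−193) = 193 + 8.06 = 201.06 → 201
rgb(156, 114, 201) = #9c72c9.

#9c72c9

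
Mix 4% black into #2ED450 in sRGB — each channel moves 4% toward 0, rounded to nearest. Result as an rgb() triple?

rgb(44, 204, 77)

#2ED450 is rgb(46, 212, 80).
Per channel, c → c + 0.04(0 − c):
  R: 46 − 1.84 = 44.16 → 44
  G: 212 + 0.04×(0−212) = 212 − 8.48 = 203.52 → 204
  B: 80 + 0.04×(0−80) = 80 − 3.2 = 76.8 → 77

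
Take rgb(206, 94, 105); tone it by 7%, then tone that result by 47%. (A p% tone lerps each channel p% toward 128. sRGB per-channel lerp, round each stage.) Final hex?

#a76f75

A 7% tone moves each channel 7% toward 128:
  R: 206 − 5.46 = 200.54 → 201
  G: 94 + 0.07×(128−94) = 94 + 2.38 = 96.38 → 96
  B: 105 + 0.07×(128−105) = 105 + 1.61 = 106.61 → 107
After the tone: rgb(201, 96, 107) = #c9606b.
Per channel, c → c + 0.47(128 − c):
  R: 201 + 0.47×(128−201) = 201 − 34.31 = 166.69 → 167
  G: 96 + 15.04 = 111.04 → 111
  B: 107 + 9.87 = 116.87 → 117
rgb(167, 111, 117) = #a76f75.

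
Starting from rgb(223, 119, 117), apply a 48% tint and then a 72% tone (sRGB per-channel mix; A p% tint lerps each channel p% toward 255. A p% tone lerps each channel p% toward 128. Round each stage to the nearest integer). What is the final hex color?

A 48% tint moves each channel 48% toward 255:
  R: 223 + 15.36 = 238.36 → 238
  G: 119 + 0.48×(255−119) = 119 + 65.28 = 184.28 → 184
  B: 117 + 0.48×(255−117) = 117 + 66.24 = 183.24 → 183
After the tint: rgb(238, 184, 183) = #eeb8b7.
Per channel, c → c + 0.72(128 − c):
  R: 238 + 0.72×(128−238) = 238 − 79.2 = 158.8 → 159
  G: 184 − 40.32 = 143.68 → 144
  B: 183 + 0.72×(128−183) = 183 − 39.6 = 143.4 → 143
rgb(159, 144, 143) = #9f908f.

#9f908f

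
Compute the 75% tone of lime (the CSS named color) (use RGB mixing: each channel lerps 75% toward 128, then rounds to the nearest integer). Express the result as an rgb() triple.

CSS lime is rgb(0, 255, 0).
Lerp each channel 75% toward 128:
  R: 0 + 0.75×(128−0) = 0 + 96 = 96 → 96
  G: 255 + 0.75×(128−255) = 255 − 95.25 = 159.75 → 160
  B: 0 + 0.75×(128−0) = 0 + 96 = 96 → 96

rgb(96, 160, 96)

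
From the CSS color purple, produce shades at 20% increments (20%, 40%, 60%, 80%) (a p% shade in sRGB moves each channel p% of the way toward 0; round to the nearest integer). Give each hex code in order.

#660066, #4d004d, #330033, #1a001a

CSS purple is rgb(128, 0, 128).
20%: (128 − 25.6 = 102.4→102, 0→0, 128 − 25.6 = 102.4→102) → #660066
40%: (128 − 51.2 = 76.8→77, 0→0, 128 − 51.2 = 76.8→77) → #4d004d
60%: (128 − 76.8 = 51.2→51, 0→0, 128 − 76.8 = 51.2→51) → #330033
80%: (128 − 102.4 = 25.6→26, 0→0, 128 − 102.4 = 25.6→26) → #1a001a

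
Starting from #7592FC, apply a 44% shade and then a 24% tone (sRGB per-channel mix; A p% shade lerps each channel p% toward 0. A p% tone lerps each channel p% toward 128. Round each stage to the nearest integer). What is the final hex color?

#515D8A

#7592FC is rgb(117, 146, 252).
A 44% shade moves each channel 44% toward 0:
  R: 117 + 0.44×(0−117) = 117 − 51.48 = 65.52 → 66
  G: 146 − 64.24 = 81.76 → 82
  B: 252 − 110.88 = 141.12 → 141
After the shade: rgb(66, 82, 141) = #42528D.
Per channel, c → c + 0.24(128 − c):
  R: 66 + 14.88 = 80.88 → 81
  G: 82 + 11.04 = 93.04 → 93
  B: 141 − 3.12 = 137.88 → 138
rgb(81, 93, 138) = #515D8A.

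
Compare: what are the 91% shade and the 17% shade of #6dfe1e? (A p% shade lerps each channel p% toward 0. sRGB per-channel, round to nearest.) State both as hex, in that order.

#6dfe1e is rgb(109, 254, 30).
91% shade:
  R: 109 − 99.19 = 9.81 → 10
  G: 254 + 0.91×(0−254) = 254 − 231.14 = 22.86 → 23
  B: 30 + 0.91×(0−30) = 30 − 27.3 = 2.7 → 3
  → #0a1703
17% shade:
  R: 109 − 18.53 = 90.47 → 90
  G: 254 − 43.18 = 210.82 → 211
  B: 30 − 5.1 = 24.9 → 25
  → #5ad319

#0a1703, #5ad319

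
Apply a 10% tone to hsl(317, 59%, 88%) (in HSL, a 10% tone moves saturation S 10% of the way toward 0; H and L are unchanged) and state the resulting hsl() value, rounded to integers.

S moves 10% from 59 toward 0: 59 − 5.9 = 53.1 → 53.
H and L are unchanged.

hsl(317, 53%, 88%)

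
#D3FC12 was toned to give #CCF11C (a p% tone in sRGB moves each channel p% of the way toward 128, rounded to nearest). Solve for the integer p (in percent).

#D3FC12 is rgb(211, 252, 18); #CCF11C is rgb(204, 241, 28).
On the G channel (widest range): 241 ≈ 252 + (p/100)(128 − 252), so p ≈ 100×(241 − 252)/(128 − 252) = -1100/-124 = 8.87.
p = 9 reproduces all three channels after rounding.

9%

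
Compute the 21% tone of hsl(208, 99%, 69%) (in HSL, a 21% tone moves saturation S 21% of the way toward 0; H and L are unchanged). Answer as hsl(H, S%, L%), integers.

S moves 21% from 99 toward 0: 99 − 20.79 = 78.21 → 78.
H and L are unchanged.

hsl(208, 78%, 69%)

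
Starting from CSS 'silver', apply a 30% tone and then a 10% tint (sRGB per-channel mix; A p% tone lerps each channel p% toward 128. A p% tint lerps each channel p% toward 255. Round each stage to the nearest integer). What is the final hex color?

CSS silver is rgb(192, 192, 192).
A 30% tone moves each channel 30% toward 128:
  R: 192 − 19.2 = 172.8 → 173
  G: 192 + 0.3×(128−192) = 192 − 19.2 = 172.8 → 173
  B: 192 + 0.3×(128−192) = 192 − 19.2 = 172.8 → 173
After the tone: rgb(173, 173, 173) = #adadad.
Lerp each channel 10% toward 255:
  R: 173 + 0.1×(255−173) = 173 + 8.2 = 181.2 → 181
  G: 173 + 8.2 = 181.2 → 181
  B: 173 + 8.2 = 181.2 → 181
rgb(181, 181, 181) = #b5b5b5.

#b5b5b5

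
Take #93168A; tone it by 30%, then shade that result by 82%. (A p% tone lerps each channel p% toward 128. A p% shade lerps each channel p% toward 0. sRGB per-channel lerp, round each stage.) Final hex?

#190A18

#93168A is rgb(147, 22, 138).
Lerp each channel 30% toward 128:
  R: 147 − 5.7 = 141.3 → 141
  G: 22 + 31.8 = 53.8 → 54
  B: 138 + 0.3×(128−138) = 138 − 3 = 135 → 135
After the tone: rgb(141, 54, 135) = #8D3687.
Per channel, c → c + 0.82(0 − c):
  R: 141 − 115.62 = 25.38 → 25
  G: 54 + 0.82×(0−54) = 54 − 44.28 = 9.72 → 10
  B: 135 + 0.82×(0−135) = 135 − 110.7 = 24.3 → 24
rgb(25, 10, 24) = #190A18.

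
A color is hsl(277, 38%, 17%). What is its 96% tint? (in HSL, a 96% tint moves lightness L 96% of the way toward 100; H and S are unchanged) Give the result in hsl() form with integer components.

L moves 96% from 17 toward 100: 17 + 79.68 = 96.68 → 97.
H and S are unchanged.

hsl(277, 38%, 97%)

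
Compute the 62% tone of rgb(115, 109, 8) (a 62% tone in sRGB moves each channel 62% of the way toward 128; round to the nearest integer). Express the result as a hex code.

A 62% tone moves each channel 62% toward 128:
  R: 115 + 8.06 = 123.06 → 123
  G: 109 + 11.78 = 120.78 → 121
  B: 8 + 74.4 = 82.4 → 82
rgb(123, 121, 82) = #7b7952.

#7b7952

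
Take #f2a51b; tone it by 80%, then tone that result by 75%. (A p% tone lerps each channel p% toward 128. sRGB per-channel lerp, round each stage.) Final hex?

#f2a51b is rgb(242, 165, 27).
An 80% tone moves each channel 80% toward 128:
  R: 242 − 91.2 = 150.8 → 151
  G: 165 − 29.6 = 135.4 → 135
  B: 27 + 0.8×(128−27) = 27 + 80.8 = 107.8 → 108
After the tone: rgb(151, 135, 108) = #97876c.
Per channel, c → c + 0.75(128 − c):
  R: 151 + 0.75×(128−151) = 151 − 17.25 = 133.75 → 134
  G: 135 − 5.25 = 129.75 → 130
  B: 108 + 15 = 123 → 123
rgb(134, 130, 123) = #86827b.

#86827b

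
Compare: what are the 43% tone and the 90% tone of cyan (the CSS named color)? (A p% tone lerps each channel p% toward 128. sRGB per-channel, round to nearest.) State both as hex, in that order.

#37C8C8, #738D8D

CSS cyan is rgb(0, 255, 255).
43% tone:
  R: 0 + 55.04 = 55.04 → 55
  G: 255 + 0.43×(128−255) = 255 − 54.61 = 200.39 → 200
  B: 255 − 54.61 = 200.39 → 200
  → #37C8C8
90% tone:
  R: 0 + 0.9×(128−0) = 0 + 115.2 = 115.2 → 115
  G: 255 − 114.3 = 140.7 → 141
  B: 255 + 0.9×(128−255) = 255 − 114.3 = 140.7 → 141
  → #738D8D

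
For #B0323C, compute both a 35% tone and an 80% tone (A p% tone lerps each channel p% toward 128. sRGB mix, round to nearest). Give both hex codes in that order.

#9F4D54, #8A7072

#B0323C is rgb(176, 50, 60).
35% tone:
  R: 176 + 0.35×(128−176) = 176 − 16.8 = 159.2 → 159
  G: 50 + 0.35×(128−50) = 50 + 27.3 = 77.3 → 77
  B: 60 + 0.35×(128−60) = 60 + 23.8 = 83.8 → 84
  → #9F4D54
80% tone:
  R: 176 − 38.4 = 137.6 → 138
  G: 50 + 0.8×(128−50) = 50 + 62.4 = 112.4 → 112
  B: 60 + 0.8×(128−60) = 60 + 54.4 = 114.4 → 114
  → #8A7072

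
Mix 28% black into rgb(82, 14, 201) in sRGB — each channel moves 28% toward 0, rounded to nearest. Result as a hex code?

A 28% shade moves each channel 28% toward 0:
  R: 82 + 0.28×(0−82) = 82 − 22.96 = 59.04 → 59
  G: 14 − 3.92 = 10.08 → 10
  B: 201 − 56.28 = 144.72 → 145
rgb(59, 10, 145) = #3B0A91.

#3B0A91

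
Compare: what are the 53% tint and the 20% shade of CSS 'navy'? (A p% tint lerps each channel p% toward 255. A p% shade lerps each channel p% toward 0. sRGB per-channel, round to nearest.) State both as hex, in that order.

CSS navy is rgb(0, 0, 128).
53% tint:
  R: 0 + 135.15 = 135.15 → 135
  G: 0 + 135.15 = 135.15 → 135
  B: 128 + 67.31 = 195.31 → 195
  → #8787c3
20% shade:
  R: 0 + 0.2×(0−0) = 0 + 0 = 0 → 0
  G: 0 + 0 = 0 → 0
  B: 128 − 25.6 = 102.4 → 102
  → #000066

#8787c3, #000066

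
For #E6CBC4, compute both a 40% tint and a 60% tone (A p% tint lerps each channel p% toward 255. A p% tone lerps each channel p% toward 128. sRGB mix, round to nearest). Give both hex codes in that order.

#E6CBC4 is rgb(230, 203, 196).
40% tint:
  R: 230 + 0.4×(255−230) = 230 + 10 = 240 → 240
  G: 203 + 0.4×(255−203) = 203 + 20.8 = 223.8 → 224
  B: 196 + 0.4×(255−196) = 196 + 23.6 = 219.6 → 220
  → #F0E0DC
60% tone:
  R: 230 + 0.6×(128−230) = 230 − 61.2 = 168.8 → 169
  G: 203 − 45 = 158 → 158
  B: 196 + 0.6×(128−196) = 196 − 40.8 = 155.2 → 155
  → #A99E9B

#F0E0DC, #A99E9B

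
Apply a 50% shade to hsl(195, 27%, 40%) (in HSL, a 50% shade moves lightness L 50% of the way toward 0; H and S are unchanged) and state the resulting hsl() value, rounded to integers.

hsl(195, 27%, 20%)

L moves 50% from 40 toward 0: 40 − 20 = 20 → 20.
H and S are unchanged.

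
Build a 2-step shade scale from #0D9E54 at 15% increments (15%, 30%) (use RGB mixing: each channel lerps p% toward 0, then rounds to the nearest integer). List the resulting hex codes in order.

#0D9E54 is rgb(13, 158, 84).
15%: (13 − 1.95 = 11.05→11, 158 − 23.7 = 134.3→134, 84 − 12.6 = 71.4→71) → #0B8647
30%: (13 − 3.9 = 9.1→9, 158 − 47.4 = 110.6→111, 84 − 25.2 = 58.8→59) → #096F3B

#0B8647, #096F3B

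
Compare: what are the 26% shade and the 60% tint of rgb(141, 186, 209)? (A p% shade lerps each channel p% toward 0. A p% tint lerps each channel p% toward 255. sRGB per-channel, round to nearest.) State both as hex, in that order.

#688a9b, #d1e3ed

26% shade:
  R: 141 − 36.66 = 104.34 → 104
  G: 186 − 48.36 = 137.64 → 138
  B: 209 − 54.34 = 154.66 → 155
  → #688a9b
60% tint:
  R: 141 + 0.6×(255−141) = 141 + 68.4 = 209.4 → 209
  G: 186 + 0.6×(255−186) = 186 + 41.4 = 227.4 → 227
  B: 209 + 0.6×(255−209) = 209 + 27.6 = 236.6 → 237
  → #d1e3ed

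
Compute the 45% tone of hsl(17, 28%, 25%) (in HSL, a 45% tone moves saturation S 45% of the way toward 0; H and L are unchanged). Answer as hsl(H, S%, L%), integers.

S moves 45% from 28 toward 0: 28 − 12.6 = 15.4 → 15.
H and L are unchanged.

hsl(17, 15%, 25%)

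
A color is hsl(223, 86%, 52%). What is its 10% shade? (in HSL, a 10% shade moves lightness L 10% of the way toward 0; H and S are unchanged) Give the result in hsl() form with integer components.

hsl(223, 86%, 47%)

L moves 10% from 52 toward 0: 52 − 5.2 = 46.8 → 47.
H and S are unchanged.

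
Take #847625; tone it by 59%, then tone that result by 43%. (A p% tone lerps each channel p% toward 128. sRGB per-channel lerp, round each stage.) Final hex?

#847625 is rgb(132, 118, 37).
Lerp each channel 59% toward 128:
  R: 132 + 0.59×(128−132) = 132 − 2.36 = 129.64 → 130
  G: 118 + 5.9 = 123.9 → 124
  B: 37 + 53.69 = 90.69 → 91
After the tone: rgb(130, 124, 91) = #827C5B.
Per channel, c → c + 0.43(128 − c):
  R: 130 − 0.86 = 129.14 → 129
  G: 124 + 1.72 = 125.72 → 126
  B: 91 + 0.43×(128−91) = 91 + 15.91 = 106.91 → 107
rgb(129, 126, 107) = #817E6B.

#817E6B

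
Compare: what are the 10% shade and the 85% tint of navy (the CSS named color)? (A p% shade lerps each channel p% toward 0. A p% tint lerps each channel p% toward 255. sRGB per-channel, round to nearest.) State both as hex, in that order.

#000073, #D9D9EC

CSS navy is rgb(0, 0, 128).
10% shade:
  R: 0 + 0 = 0 → 0
  G: 0 + 0.1×(0−0) = 0 + 0 = 0 → 0
  B: 128 + 0.1×(0−128) = 128 − 12.8 = 115.2 → 115
  → #000073
85% tint:
  R: 0 + 0.85×(255−0) = 0 + 216.75 = 216.75 → 217
  G: 0 + 0.85×(255−0) = 0 + 216.75 = 216.75 → 217
  B: 128 + 0.85×(255−128) = 128 + 107.95 = 235.95 → 236
  → #D9D9EC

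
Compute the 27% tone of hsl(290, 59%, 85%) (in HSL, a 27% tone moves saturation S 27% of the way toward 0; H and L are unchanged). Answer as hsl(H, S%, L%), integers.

S moves 27% from 59 toward 0: 59 − 15.93 = 43.07 → 43.
H and L are unchanged.

hsl(290, 43%, 85%)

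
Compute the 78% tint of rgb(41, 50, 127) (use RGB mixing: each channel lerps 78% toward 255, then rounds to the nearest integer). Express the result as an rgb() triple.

Per channel, c → c + 0.78(255 − c):
  R: 41 + 0.78×(255−41) = 41 + 166.92 = 207.92 → 208
  G: 50 + 0.78×(255−50) = 50 + 159.9 = 209.9 → 210
  B: 127 + 0.78×(255−127) = 127 + 99.84 = 226.84 → 227

rgb(208, 210, 227)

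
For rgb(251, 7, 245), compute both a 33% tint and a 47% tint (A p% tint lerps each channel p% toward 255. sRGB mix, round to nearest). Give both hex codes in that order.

#FC59F8, #FD7CFA

33% tint:
  R: 251 + 0.33×(255−251) = 251 + 1.32 = 252.32 → 252
  G: 7 + 81.84 = 88.84 → 89
  B: 245 + 0.33×(255−245) = 245 + 3.3 = 248.3 → 248
  → #FC59F8
47% tint:
  R: 251 + 1.88 = 252.88 → 253
  G: 7 + 0.47×(255−7) = 7 + 116.56 = 123.56 → 124
  B: 245 + 4.7 = 249.7 → 250
  → #FD7CFA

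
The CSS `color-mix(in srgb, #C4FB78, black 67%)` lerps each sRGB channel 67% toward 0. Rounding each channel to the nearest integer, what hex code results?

#C4FB78 is rgb(196, 251, 120).
Per channel, c → c + 0.67(0 − c):
  R: 196 − 131.32 = 64.68 → 65
  G: 251 − 168.17 = 82.83 → 83
  B: 120 − 80.4 = 39.6 → 40
rgb(65, 83, 40) = #415328.

#415328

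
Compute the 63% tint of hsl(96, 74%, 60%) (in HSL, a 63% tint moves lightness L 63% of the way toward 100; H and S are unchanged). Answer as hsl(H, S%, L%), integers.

L moves 63% from 60 toward 100: 60 + 25.2 = 85.2 → 85.
H and S are unchanged.

hsl(96, 74%, 85%)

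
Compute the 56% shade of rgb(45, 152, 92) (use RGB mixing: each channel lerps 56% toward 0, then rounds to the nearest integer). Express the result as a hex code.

#144328

Lerp each channel 56% toward 0:
  R: 45 − 25.2 = 19.8 → 20
  G: 152 + 0.56×(0−152) = 152 − 85.12 = 66.88 → 67
  B: 92 + 0.56×(0−92) = 92 − 51.52 = 40.48 → 40
rgb(20, 67, 40) = #144328.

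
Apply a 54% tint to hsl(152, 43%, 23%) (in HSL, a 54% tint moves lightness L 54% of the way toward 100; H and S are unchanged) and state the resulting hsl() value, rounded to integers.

L moves 54% from 23 toward 100: 23 + 41.58 = 64.58 → 65.
H and S are unchanged.

hsl(152, 43%, 65%)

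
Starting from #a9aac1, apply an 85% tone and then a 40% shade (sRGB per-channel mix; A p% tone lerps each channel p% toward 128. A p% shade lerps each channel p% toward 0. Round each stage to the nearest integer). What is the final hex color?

#505053

#a9aac1 is rgb(169, 170, 193).
An 85% tone moves each channel 85% toward 128:
  R: 169 − 34.85 = 134.15 → 134
  G: 170 − 35.7 = 134.3 → 134
  B: 193 − 55.25 = 137.75 → 138
After the tone: rgb(134, 134, 138) = #86868a.
A 40% shade moves each channel 40% toward 0:
  R: 134 − 53.6 = 80.4 → 80
  G: 134 − 53.6 = 80.4 → 80
  B: 138 + 0.4×(0−138) = 138 − 55.2 = 82.8 → 83
rgb(80, 80, 83) = #505053.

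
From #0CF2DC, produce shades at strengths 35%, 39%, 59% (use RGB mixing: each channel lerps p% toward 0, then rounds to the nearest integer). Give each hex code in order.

#0CF2DC is rgb(12, 242, 220).
35%: (12 − 4.2 = 7.8→8, 242 − 84.7 = 157.3→157, 220 − 77 = 143→143) → #089D8F
39%: (12 − 4.68 = 7.32→7, 242 − 94.38 = 147.62→148, 220 − 85.8 = 134.2→134) → #079486
59%: (12 − 7.08 = 4.92→5, 242 − 142.78 = 99.22→99, 220 − 129.8 = 90.2→90) → #05635A

#089D8F, #079486, #05635A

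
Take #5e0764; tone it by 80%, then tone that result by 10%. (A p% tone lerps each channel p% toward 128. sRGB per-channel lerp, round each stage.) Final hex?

#5e0764 is rgb(94, 7, 100).
Per channel, c → c + 0.8(128 − c):
  R: 94 + 27.2 = 121.2 → 121
  G: 7 + 96.8 = 103.8 → 104
  B: 100 + 22.4 = 122.4 → 122
After the tone: rgb(121, 104, 122) = #79687a.
Per channel, c → c + 0.1(128 − c):
  R: 121 + 0.1×(128−121) = 121 + 0.7 = 121.7 → 122
  G: 104 + 0.1×(128−104) = 104 + 2.4 = 106.4 → 106
  B: 122 + 0.1×(128−122) = 122 + 0.6 = 122.6 → 123
rgb(122, 106, 123) = #7a6a7b.

#7a6a7b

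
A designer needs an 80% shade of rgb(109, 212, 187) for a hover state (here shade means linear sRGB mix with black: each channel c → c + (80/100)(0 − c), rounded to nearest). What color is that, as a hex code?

#162a25

Lerp each channel 80% toward 0:
  R: 109 + 0.8×(0−109) = 109 − 87.2 = 21.8 → 22
  G: 212 + 0.8×(0−212) = 212 − 169.6 = 42.4 → 42
  B: 187 + 0.8×(0−187) = 187 − 149.6 = 37.4 → 37
rgb(22, 42, 37) = #162a25.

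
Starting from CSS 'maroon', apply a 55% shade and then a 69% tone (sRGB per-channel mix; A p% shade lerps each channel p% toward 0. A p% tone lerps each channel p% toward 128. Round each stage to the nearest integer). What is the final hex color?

CSS maroon is rgb(128, 0, 0).
A 55% shade moves each channel 55% toward 0:
  R: 128 + 0.55×(0−128) = 128 − 70.4 = 57.6 → 58
  G: 0 + 0.55×(0−0) = 0 + 0 = 0 → 0
  B: 0 + 0 = 0 → 0
After the shade: rgb(58, 0, 0) = #3a0000.
Lerp each channel 69% toward 128:
  R: 58 + 0.69×(128−58) = 58 + 48.3 = 106.3 → 106
  G: 0 + 0.69×(128−0) = 0 + 88.32 = 88.32 → 88
  B: 0 + 88.32 = 88.32 → 88
rgb(106, 88, 88) = #6a5858.

#6a5858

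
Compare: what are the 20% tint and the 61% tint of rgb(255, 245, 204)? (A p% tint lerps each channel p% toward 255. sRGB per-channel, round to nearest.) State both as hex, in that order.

#FFF7D6, #FFFBEB

20% tint:
  R: 255 + 0.2×(255−255) = 255 + 0 = 255 → 255
  G: 245 + 0.2×(255−245) = 245 + 2 = 247 → 247
  B: 204 + 10.2 = 214.2 → 214
  → #FFF7D6
61% tint:
  R: 255 + 0.61×(255−255) = 255 + 0 = 255 → 255
  G: 245 + 6.1 = 251.1 → 251
  B: 204 + 0.61×(255−204) = 204 + 31.11 = 235.11 → 235
  → #FFFBEB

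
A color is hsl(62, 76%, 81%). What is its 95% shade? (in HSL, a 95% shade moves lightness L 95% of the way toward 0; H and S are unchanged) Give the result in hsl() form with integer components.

L moves 95% from 81 toward 0: 81 − 76.95 = 4.05 → 4.
H and S are unchanged.

hsl(62, 76%, 4%)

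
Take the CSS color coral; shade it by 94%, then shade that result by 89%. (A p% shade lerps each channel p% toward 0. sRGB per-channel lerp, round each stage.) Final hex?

CSS coral is rgb(255, 127, 80).
A 94% shade moves each channel 94% toward 0:
  R: 255 − 239.7 = 15.3 → 15
  G: 127 − 119.38 = 7.62 → 8
  B: 80 − 75.2 = 4.8 → 5
After the shade: rgb(15, 8, 5) = #0F0805.
An 89% shade moves each channel 89% toward 0:
  R: 15 + 0.89×(0−15) = 15 − 13.35 = 1.65 → 2
  G: 8 − 7.12 = 0.88 → 1
  B: 5 − 4.45 = 0.55 → 1
rgb(2, 1, 1) = #020101.

#020101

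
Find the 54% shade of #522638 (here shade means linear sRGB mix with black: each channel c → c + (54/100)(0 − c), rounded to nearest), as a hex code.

#26111A

#522638 is rgb(82, 38, 56).
A 54% shade moves each channel 54% toward 0:
  R: 82 + 0.54×(0−82) = 82 − 44.28 = 37.72 → 38
  G: 38 − 20.52 = 17.48 → 17
  B: 56 − 30.24 = 25.76 → 26
rgb(38, 17, 26) = #26111A.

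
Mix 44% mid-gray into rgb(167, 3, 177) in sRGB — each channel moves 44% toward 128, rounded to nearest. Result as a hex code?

Lerp each channel 44% toward 128:
  R: 167 − 17.16 = 149.84 → 150
  G: 3 + 0.44×(128−3) = 3 + 55 = 58 → 58
  B: 177 + 0.44×(128−177) = 177 − 21.56 = 155.44 → 155
rgb(150, 58, 155) = #963A9B.

#963A9B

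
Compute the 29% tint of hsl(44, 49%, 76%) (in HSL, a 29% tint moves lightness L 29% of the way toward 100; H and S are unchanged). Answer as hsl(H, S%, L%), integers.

hsl(44, 49%, 83%)

L moves 29% from 76 toward 100: 76 + 6.96 = 82.96 → 83.
H and S are unchanged.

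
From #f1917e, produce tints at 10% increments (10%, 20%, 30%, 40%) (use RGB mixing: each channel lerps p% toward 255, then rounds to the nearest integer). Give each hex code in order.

#f1917e is rgb(241, 145, 126).
10%: (241 + 1.4 = 242.4→242, 145 + 11 = 156→156, 126 + 12.9 = 138.9→139) → #f29c8b
20%: (241 + 2.8 = 243.8→244, 145 + 22 = 167→167, 126 + 25.8 = 151.8→152) → #f4a798
30%: (241 + 4.2 = 245.2→245, 145 + 33 = 178→178, 126 + 38.7 = 164.7→165) → #f5b2a5
40%: (241 + 5.6 = 246.6→247, 145 + 44 = 189→189, 126 + 51.6 = 177.6→178) → #f7bdb2

#f29c8b, #f4a798, #f5b2a5, #f7bdb2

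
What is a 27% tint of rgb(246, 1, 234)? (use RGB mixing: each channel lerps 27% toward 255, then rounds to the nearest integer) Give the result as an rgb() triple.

Per channel, c → c + 0.27(255 − c):
  R: 246 + 0.27×(255−246) = 246 + 2.43 = 248.43 → 248
  G: 1 + 0.27×(255−1) = 1 + 68.58 = 69.58 → 70
  B: 234 + 0.27×(255−234) = 234 + 5.67 = 239.67 → 240

rgb(248, 70, 240)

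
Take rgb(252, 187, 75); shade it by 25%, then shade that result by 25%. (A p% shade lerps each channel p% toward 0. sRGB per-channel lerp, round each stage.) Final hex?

Per channel, c → c + 0.25(0 − c):
  R: 252 − 63 = 189 → 189
  G: 187 − 46.75 = 140.25 → 140
  B: 75 + 0.25×(0−75) = 75 − 18.75 = 56.25 → 56
After the shade: rgb(189, 140, 56) = #BD8C38.
Lerp each channel 25% toward 0:
  R: 189 + 0.25×(0−189) = 189 − 47.25 = 141.75 → 142
  G: 140 − 35 = 105 → 105
  B: 56 + 0.25×(0−56) = 56 − 14 = 42 → 42
rgb(142, 105, 42) = #8E692A.

#8E692A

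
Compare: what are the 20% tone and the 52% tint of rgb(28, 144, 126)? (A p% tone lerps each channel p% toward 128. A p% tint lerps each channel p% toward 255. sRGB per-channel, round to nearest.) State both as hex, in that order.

20% tone:
  R: 28 + 0.2×(128−28) = 28 + 20 = 48 → 48
  G: 144 − 3.2 = 140.8 → 141
  B: 126 + 0.4 = 126.4 → 126
  → #308d7e
52% tint:
  R: 28 + 118.04 = 146.04 → 146
  G: 144 + 57.72 = 201.72 → 202
  B: 126 + 0.52×(255−126) = 126 + 67.08 = 193.08 → 193
  → #92cac1

#308d7e, #92cac1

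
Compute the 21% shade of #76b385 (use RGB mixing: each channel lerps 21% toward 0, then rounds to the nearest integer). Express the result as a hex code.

#5d8d69

#76b385 is rgb(118, 179, 133).
Lerp each channel 21% toward 0:
  R: 118 − 24.78 = 93.22 → 93
  G: 179 − 37.59 = 141.41 → 141
  B: 133 + 0.21×(0−133) = 133 − 27.93 = 105.07 → 105
rgb(93, 141, 105) = #5d8d69.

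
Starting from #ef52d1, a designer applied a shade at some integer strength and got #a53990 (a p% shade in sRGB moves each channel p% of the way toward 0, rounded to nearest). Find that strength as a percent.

31%

#ef52d1 is rgb(239, 82, 209); #a53990 is rgb(165, 57, 144).
On the R channel (widest range): 165 ≈ 239 + (p/100)(0 − 239), so p ≈ 100×(165 − 239)/(0 − 239) = -7400/-239 = 30.96.
p = 31 reproduces all three channels after rounding.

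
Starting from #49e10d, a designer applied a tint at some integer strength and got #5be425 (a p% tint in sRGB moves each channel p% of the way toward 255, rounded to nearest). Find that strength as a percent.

#49e10d is rgb(73, 225, 13); #5be425 is rgb(91, 228, 37).
On the B channel (widest range): 37 ≈ 13 + (p/100)(255 − 13), so p ≈ 100×(37 − 13)/(255 − 13) = 2400/242 = 9.92.
p = 10 reproduces all three channels after rounding.

10%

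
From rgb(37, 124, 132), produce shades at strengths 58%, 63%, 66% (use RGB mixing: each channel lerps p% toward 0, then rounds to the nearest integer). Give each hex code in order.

#103437, #0e2e31, #0d2a2d

58%: (37 − 21.46 = 15.54→16, 124 − 71.92 = 52.08→52, 132 − 76.56 = 55.44→55) → #103437
63%: (37 − 23.31 = 13.69→14, 124 − 78.12 = 45.88→46, 132 − 83.16 = 48.84→49) → #0e2e31
66%: (37 − 24.42 = 12.58→13, 124 − 81.84 = 42.16→42, 132 − 87.12 = 44.88→45) → #0d2a2d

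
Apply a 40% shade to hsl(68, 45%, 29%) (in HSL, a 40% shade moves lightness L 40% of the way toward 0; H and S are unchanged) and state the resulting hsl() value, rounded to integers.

L moves 40% from 29 toward 0: 29 − 11.6 = 17.4 → 17.
H and S are unchanged.

hsl(68, 45%, 17%)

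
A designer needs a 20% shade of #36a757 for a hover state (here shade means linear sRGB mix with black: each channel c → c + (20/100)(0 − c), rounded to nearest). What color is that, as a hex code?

#2b8646

#36a757 is rgb(54, 167, 87).
A 20% shade moves each channel 20% toward 0:
  R: 54 − 10.8 = 43.2 → 43
  G: 167 + 0.2×(0−167) = 167 − 33.4 = 133.6 → 134
  B: 87 + 0.2×(0−87) = 87 − 17.4 = 69.6 → 70
rgb(43, 134, 70) = #2b8646.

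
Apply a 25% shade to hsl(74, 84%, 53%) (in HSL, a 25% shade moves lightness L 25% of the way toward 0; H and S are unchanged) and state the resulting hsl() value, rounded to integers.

L moves 25% from 53 toward 0: 53 − 13.25 = 39.75 → 40.
H and S are unchanged.

hsl(74, 84%, 40%)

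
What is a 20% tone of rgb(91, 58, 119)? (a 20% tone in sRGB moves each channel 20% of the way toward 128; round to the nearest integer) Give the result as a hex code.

Per channel, c → c + 0.2(128 − c):
  R: 91 + 7.4 = 98.4 → 98
  G: 58 + 14 = 72 → 72
  B: 119 + 0.2×(128−119) = 119 + 1.8 = 120.8 → 121
rgb(98, 72, 121) = #624879.

#624879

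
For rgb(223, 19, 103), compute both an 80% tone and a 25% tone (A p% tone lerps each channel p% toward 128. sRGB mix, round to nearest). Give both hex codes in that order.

80% tone:
  R: 223 + 0.8×(128−223) = 223 − 76 = 147 → 147
  G: 19 + 0.8×(128−19) = 19 + 87.2 = 106.2 → 106
  B: 103 + 0.8×(128−103) = 103 + 20 = 123 → 123
  → #936A7B
25% tone:
  R: 223 − 23.75 = 199.25 → 199
  G: 19 + 0.25×(128−19) = 19 + 27.25 = 46.25 → 46
  B: 103 + 0.25×(128−103) = 103 + 6.25 = 109.25 → 109
  → #C72E6D

#936A7B, #C72E6D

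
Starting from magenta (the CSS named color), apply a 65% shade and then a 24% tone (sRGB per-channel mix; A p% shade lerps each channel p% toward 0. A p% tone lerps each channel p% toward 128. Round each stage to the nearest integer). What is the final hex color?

#621F62

CSS magenta is rgb(255, 0, 255).
Lerp each channel 65% toward 0:
  R: 255 − 165.75 = 89.25 → 89
  G: 0 + 0.65×(0−0) = 0 + 0 = 0 → 0
  B: 255 − 165.75 = 89.25 → 89
After the shade: rgb(89, 0, 89) = #590059.
A 24% tone moves each channel 24% toward 128:
  R: 89 + 9.36 = 98.36 → 98
  G: 0 + 0.24×(128−0) = 0 + 30.72 = 30.72 → 31
  B: 89 + 0.24×(128−89) = 89 + 9.36 = 98.36 → 98
rgb(98, 31, 98) = #621F62.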